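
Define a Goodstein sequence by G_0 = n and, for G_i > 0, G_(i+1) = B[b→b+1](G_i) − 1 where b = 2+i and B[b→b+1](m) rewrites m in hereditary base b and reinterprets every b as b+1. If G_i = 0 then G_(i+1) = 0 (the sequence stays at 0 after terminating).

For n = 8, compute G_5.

1647195

8 —HB2→ 2^(2 + 1) —bump→ 3^(3 + 1) = 81 —(−1)→ 80
80 —HB3→ 2·3^3 + 2·3^2 + 2·3 + 2 —bump→ 2·4^4 + 2·4^2 + 2·4 + 2 = 554 —(−1)→ 553
553 —HB4→ 2·4^4 + 2·4^2 + 2·4 + 1 —bump→ 2·5^5 + 2·5^2 + 2·5 + 1 = 6311 —(−1)→ 6310
6310 —HB5→ 2·5^5 + 2·5^2 + 2·5 —bump→ 2·6^6 + 2·6^2 + 2·6 = 93396 —(−1)→ 93395
93395 —HB6→ 2·6^6 + 2·6^2 + 6 + 5 —bump→ 2·7^7 + 2·7^2 + 7 + 5 = 1647196 —(−1)→ 1647195
1647195 —HB7→ 2·7^7 + 2·7^2 + 7 + 4 —bump→ 2·8^8 + 2·8^2 + 8 + 4 = 33554572 —(−1)→ 33554571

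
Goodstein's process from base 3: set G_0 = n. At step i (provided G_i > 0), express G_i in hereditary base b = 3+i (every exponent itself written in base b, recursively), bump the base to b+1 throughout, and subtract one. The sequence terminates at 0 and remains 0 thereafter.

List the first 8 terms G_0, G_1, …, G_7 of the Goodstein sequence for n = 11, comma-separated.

G_0 = 11. HB_3(11) = 3^2 + 2. Bump = 18. G_1 = 17.
G_1 = 17. HB_4(17) = 4^2 + 1. Bump = 26. G_2 = 25.
G_2 = 25. HB_5(25) = 5^2. Bump = 36. G_3 = 35.
G_3 = 35. HB_6(35) = 5·6 + 5. Bump = 40. G_4 = 39.
G_4 = 39. HB_7(39) = 5·7 + 4. Bump = 44. G_5 = 43.
G_5 = 43. HB_8(43) = 5·8 + 3. Bump = 48. G_6 = 47.
G_6 = 47. HB_9(47) = 5·9 + 2. Bump = 52. G_7 = 51.

11, 17, 25, 35, 39, 43, 47, 51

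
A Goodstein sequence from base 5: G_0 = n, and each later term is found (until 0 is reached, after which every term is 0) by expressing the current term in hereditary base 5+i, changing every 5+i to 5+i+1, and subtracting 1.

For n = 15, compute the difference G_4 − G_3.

base 5: 15 = 3·5; at 6: 3·6 = 18; next = 17
base 6: 17 = 2·6 + 5; at 7: 2·7 + 5 = 19; next = 18
base 7: 18 = 2·7 + 4; at 8: 2·8 + 4 = 20; next = 19
base 8: 19 = 2·8 + 3; at 9: 2·9 + 3 = 21; next = 20

1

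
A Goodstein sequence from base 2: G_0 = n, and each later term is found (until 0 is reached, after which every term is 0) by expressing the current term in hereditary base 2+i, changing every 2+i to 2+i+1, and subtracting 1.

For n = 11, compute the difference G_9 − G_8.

1927253967715

G_0 = 11. HB_2(11) = 2^(2 + 1) + 2 + 1. Bump = 85. G_1 = 84.
G_1 = 84. HB_3(84) = 3^(3 + 1) + 3. Bump = 1028. G_2 = 1027.
G_2 = 1027. HB_4(1027) = 4^(4 + 1) + 3. Bump = 15628. G_3 = 15627.
G_3 = 15627. HB_5(15627) = 5^(5 + 1) + 2. Bump = 279938. G_4 = 279937.
G_4 = 279937. HB_6(279937) = 6^(6 + 1) + 1. Bump = 5764802. G_5 = 5764801.
G_5 = 5764801. HB_7(5764801) = 7^(7 + 1). Bump = 134217728. G_6 = 134217727.
G_6 = 134217727. HB_8(134217727) = 7·8^8 + 7·8^7 + 7·8^6 + 7·8^5 + 7·8^4 + 7·8^3 + 7·8^2 + 7·8 + 7. Bump = 2749609303. G_7 = 2749609302.
G_7 = 2749609302. HB_9(2749609302) = 7·9^9 + 7·9^7 + 7·9^6 + 7·9^5 + 7·9^4 + 7·9^3 + 7·9^2 + 7·9 + 6. Bump = 70077777776. G_8 = 70077777775.
G_8 = 70077777775. HB_10(70077777775) = 7·10^10 + 7·10^7 + 7·10^6 + 7·10^5 + 7·10^4 + 7·10^3 + 7·10^2 + 7·10 + 5. Bump = 1997331745491. G_9 = 1997331745490.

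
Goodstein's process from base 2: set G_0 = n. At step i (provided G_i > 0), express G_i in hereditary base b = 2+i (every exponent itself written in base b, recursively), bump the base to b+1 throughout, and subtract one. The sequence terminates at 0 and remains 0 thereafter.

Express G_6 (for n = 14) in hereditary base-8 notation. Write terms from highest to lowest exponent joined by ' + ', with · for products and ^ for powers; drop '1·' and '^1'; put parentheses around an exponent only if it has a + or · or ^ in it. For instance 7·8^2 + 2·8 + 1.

8^(8 + 1) + 5·8^5 + 5·8^4 + 5·8^3 + 5·8^2 + 5·8 + 3

(0) 14|_2 = 2^(2 + 1) + 2^2 + 2 ↦ 3^(3 + 1) + 3^3 + 3|_3 = 111 ⇒ 110
(1) 110|_3 = 3^(3 + 1) + 3^3 + 2 ↦ 4^(4 + 1) + 4^4 + 2|_4 = 1282 ⇒ 1281
(2) 1281|_4 = 4^(4 + 1) + 4^4 + 1 ↦ 5^(5 + 1) + 5^5 + 1|_5 = 18751 ⇒ 18750
(3) 18750|_5 = 5^(5 + 1) + 5^5 ↦ 6^(6 + 1) + 6^6|_6 = 326592 ⇒ 326591
(4) 326591|_6 = 6^(6 + 1) + 5·6^5 + 5·6^4 + 5·6^3 + 5·6^2 + 5·6 + 5 ↦ 7^(7 + 1) + 5·7^5 + 5·7^4 + 5·7^3 + 5·7^2 + 5·7 + 5|_7 = 5862841 ⇒ 5862840
(5) 5862840|_7 = 7^(7 + 1) + 5·7^5 + 5·7^4 + 5·7^3 + 5·7^2 + 5·7 + 4 ↦ 8^(8 + 1) + 5·8^5 + 5·8^4 + 5·8^3 + 5·8^2 + 5·8 + 4|_8 = 134404972 ⇒ 134404971
(6) 134404971|_8 = 8^(8 + 1) + 5·8^5 + 5·8^4 + 5·8^3 + 5·8^2 + 5·8 + 3 ↦ 9^(9 + 1) + 5·9^5 + 5·9^4 + 5·9^3 + 5·9^2 + 5·9 + 3|_9 = 3487116549 ⇒ 3487116548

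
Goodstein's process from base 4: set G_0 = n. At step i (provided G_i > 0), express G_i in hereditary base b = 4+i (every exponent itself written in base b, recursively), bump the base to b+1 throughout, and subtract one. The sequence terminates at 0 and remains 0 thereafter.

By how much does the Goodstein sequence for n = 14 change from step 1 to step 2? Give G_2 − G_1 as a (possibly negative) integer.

G_0=14  [base 4] 3·4 + 2  →[4↦5]→  3·5 + 2 = 17  −1 ⇒ G_1=16
G_1=16  [base 5] 3·5 + 1  →[5↦6]→  3·6 + 1 = 19  −1 ⇒ G_2=18

2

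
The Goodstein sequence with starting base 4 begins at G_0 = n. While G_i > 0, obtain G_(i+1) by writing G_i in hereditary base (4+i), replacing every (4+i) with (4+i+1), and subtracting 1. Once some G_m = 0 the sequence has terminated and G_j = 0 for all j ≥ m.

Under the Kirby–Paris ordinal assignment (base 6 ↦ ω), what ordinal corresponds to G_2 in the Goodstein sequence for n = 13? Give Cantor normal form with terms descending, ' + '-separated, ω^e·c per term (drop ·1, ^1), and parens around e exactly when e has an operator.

(0) 13|_4 = 3·4 + 1 ↦ 3·5 + 1|_5 = 16 ⇒ 15
(1) 15|_5 = 3·5 ↦ 3·6|_6 = 18 ⇒ 17

ω·2 + 5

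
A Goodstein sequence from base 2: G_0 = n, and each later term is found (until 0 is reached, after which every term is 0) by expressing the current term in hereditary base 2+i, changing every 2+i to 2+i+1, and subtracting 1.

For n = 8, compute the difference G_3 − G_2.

5757

step 0: 8 = 2^(2 + 1); sub 3 for 2: 3^(3 + 1); = 81; G_1 = 81−1 = 80
step 1: 80 = 2·3^3 + 2·3^2 + 2·3 + 2; sub 4 for 3: 2·4^4 + 2·4^2 + 2·4 + 2; = 554; G_2 = 554−1 = 553
step 2: 553 = 2·4^4 + 2·4^2 + 2·4 + 1; sub 5 for 4: 2·5^5 + 2·5^2 + 2·5 + 1; = 6311; G_3 = 6311−1 = 6310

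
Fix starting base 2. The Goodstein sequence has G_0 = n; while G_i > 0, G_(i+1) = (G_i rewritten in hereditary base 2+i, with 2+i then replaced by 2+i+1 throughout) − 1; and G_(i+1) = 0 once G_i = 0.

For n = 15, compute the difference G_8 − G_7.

(0) 15|_2 = 2^(2 + 1) + 2^2 + 2 + 1 ↦ 3^(3 + 1) + 3^3 + 3 + 1|_3 = 112 ⇒ 111
(1) 111|_3 = 3^(3 + 1) + 3^3 + 3 ↦ 4^(4 + 1) + 4^4 + 4|_4 = 1284 ⇒ 1283
(2) 1283|_4 = 4^(4 + 1) + 4^4 + 3 ↦ 5^(5 + 1) + 5^5 + 3|_5 = 18753 ⇒ 18752
(3) 18752|_5 = 5^(5 + 1) + 5^5 + 2 ↦ 6^(6 + 1) + 6^6 + 2|_6 = 326594 ⇒ 326593
(4) 326593|_6 = 6^(6 + 1) + 6^6 + 1 ↦ 7^(7 + 1) + 7^7 + 1|_7 = 6588345 ⇒ 6588344
(5) 6588344|_7 = 7^(7 + 1) + 7^7 ↦ 8^(8 + 1) + 8^8|_8 = 150994944 ⇒ 150994943
(6) 150994943|_8 = 8^(8 + 1) + 7·8^7 + 7·8^6 + 7·8^5 + 7·8^4 + 7·8^3 + 7·8^2 + 7·8 + 7 ↦ 9^(9 + 1) + 7·9^7 + 7·9^6 + 7·9^5 + 7·9^4 + 7·9^3 + 7·9^2 + 7·9 + 7|_9 = 3524450281 ⇒ 3524450280
(7) 3524450280|_9 = 9^(9 + 1) + 7·9^7 + 7·9^6 + 7·9^5 + 7·9^4 + 7·9^3 + 7·9^2 + 7·9 + 6 ↦ 10^(10 + 1) + 7·10^7 + 7·10^6 + 7·10^5 + 7·10^4 + 7·10^3 + 7·10^2 + 7·10 + 6|_10 = 100077777776 ⇒ 100077777775

96553327495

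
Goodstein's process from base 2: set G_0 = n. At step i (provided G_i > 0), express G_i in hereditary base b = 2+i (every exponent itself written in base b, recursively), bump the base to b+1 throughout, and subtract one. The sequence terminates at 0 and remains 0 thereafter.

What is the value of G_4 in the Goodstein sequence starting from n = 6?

G_0=6  [base 2] 2^2 + 2  →[2↦3]→  3^3 + 3 = 30  −1 ⇒ G_1=29
G_1=29  [base 3] 3^3 + 2  →[3↦4]→  4^4 + 2 = 258  −1 ⇒ G_2=257
G_2=257  [base 4] 4^4 + 1  →[4↦5]→  5^5 + 1 = 3126  −1 ⇒ G_3=3125
G_3=3125  [base 5] 5^5  →[5↦6]→  6^6 = 46656  −1 ⇒ G_4=46655
G_4=46655  [base 6] 5·6^5 + 5·6^4 + 5·6^3 + 5·6^2 + 5·6 + 5  →[6↦7]→  5·7^5 + 5·7^4 + 5·7^3 + 5·7^2 + 5·7 + 5 = 98040  −1 ⇒ G_5=98039

46655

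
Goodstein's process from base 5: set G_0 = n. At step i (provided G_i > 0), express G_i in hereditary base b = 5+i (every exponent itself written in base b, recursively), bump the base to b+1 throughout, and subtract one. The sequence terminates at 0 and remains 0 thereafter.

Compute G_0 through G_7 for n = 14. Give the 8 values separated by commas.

14, 15, 16, 17, 18, 19, 19, 19

G_0 = 14. HB_5(14) = 2·5 + 4. Bump = 16. G_1 = 15.
G_1 = 15. HB_6(15) = 2·6 + 3. Bump = 17. G_2 = 16.
G_2 = 16. HB_7(16) = 2·7 + 2. Bump = 18. G_3 = 17.
G_3 = 17. HB_8(17) = 2·8 + 1. Bump = 19. G_4 = 18.
G_4 = 18. HB_9(18) = 2·9. Bump = 20. G_5 = 19.
G_5 = 19. HB_10(19) = 10 + 9. Bump = 20. G_6 = 19.
G_6 = 19. HB_11(19) = 11 + 8. Bump = 20. G_7 = 19.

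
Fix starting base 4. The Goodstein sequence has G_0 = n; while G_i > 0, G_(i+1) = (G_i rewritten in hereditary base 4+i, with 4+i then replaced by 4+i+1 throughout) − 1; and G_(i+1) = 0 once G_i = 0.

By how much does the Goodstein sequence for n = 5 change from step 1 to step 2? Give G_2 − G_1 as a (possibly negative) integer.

0

5 —HB4→ 4 + 1 —bump→ 5 + 1 = 6 —(−1)→ 5
5 —HB5→ 5 —bump→ 6 = 6 —(−1)→ 5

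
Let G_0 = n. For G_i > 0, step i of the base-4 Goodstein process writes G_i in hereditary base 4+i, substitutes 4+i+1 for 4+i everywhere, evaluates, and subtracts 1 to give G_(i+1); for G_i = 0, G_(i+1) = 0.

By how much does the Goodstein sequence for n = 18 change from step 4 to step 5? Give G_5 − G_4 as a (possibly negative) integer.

[0] 18 ≡ 4^2 + 2 (base 4). Lift 5: 27. −1: 26.
[1] 26 ≡ 5^2 + 1 (base 5). Lift 6: 37. −1: 36.
[2] 36 ≡ 6^2 (base 6). Lift 7: 49. −1: 48.
[3] 48 ≡ 6·7 + 6 (base 7). Lift 8: 54. −1: 53.
[4] 53 ≡ 6·8 + 5 (base 8). Lift 9: 59. −1: 58.

5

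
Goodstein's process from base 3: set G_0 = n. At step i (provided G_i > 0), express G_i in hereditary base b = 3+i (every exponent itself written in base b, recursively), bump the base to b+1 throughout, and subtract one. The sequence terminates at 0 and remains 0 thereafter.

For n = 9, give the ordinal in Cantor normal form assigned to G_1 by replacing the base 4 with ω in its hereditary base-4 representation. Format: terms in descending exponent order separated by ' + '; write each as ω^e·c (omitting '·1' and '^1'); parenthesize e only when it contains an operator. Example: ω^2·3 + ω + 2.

ω·3 + 3

G_0=9  [base 3] 3^2  →[3↦4]→  4^2 = 16  −1 ⇒ G_1=15
G_1=15  [base 4] 3·4 + 3  →[4↦5]→  3·5 + 3 = 18  −1 ⇒ G_2=17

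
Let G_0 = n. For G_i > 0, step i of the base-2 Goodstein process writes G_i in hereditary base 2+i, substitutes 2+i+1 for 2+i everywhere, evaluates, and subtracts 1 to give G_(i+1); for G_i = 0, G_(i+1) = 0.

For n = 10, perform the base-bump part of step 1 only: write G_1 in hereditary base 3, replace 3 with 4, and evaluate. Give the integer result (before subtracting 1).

1026

G_0=10  [base 2] 2^(2 + 1) + 2  →[2↦3]→  3^(3 + 1) + 3 = 84  −1 ⇒ G_1=83
G_1=83  [base 3] 3^(3 + 1) + 2  →[3↦4]→  4^(4 + 1) + 2 = 1026  −1 ⇒ G_2=1025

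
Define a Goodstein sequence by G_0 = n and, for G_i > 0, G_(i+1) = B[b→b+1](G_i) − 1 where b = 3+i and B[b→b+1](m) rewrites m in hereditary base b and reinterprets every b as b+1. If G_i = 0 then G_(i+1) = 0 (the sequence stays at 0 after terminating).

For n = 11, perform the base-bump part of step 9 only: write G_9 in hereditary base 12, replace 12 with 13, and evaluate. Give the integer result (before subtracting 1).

i=0: 11 = 3^2 + 2 (b=3); 3→4: 4^2 + 2 = 18; 18−1 = 17
i=1: 17 = 4^2 + 1 (b=4); 4→5: 5^2 + 1 = 26; 26−1 = 25
i=2: 25 = 5^2 (b=5); 5→6: 6^2 = 36; 36−1 = 35
i=3: 35 = 5·6 + 5 (b=6); 6→7: 5·7 + 5 = 40; 40−1 = 39
i=4: 39 = 5·7 + 4 (b=7); 7→8: 5·8 + 4 = 44; 44−1 = 43
i=5: 43 = 5·8 + 3 (b=8); 8→9: 5·9 + 3 = 48; 48−1 = 47
i=6: 47 = 5·9 + 2 (b=9); 9→10: 5·10 + 2 = 52; 52−1 = 51
i=7: 51 = 5·10 + 1 (b=10); 10→11: 5·11 + 1 = 56; 56−1 = 55
i=8: 55 = 5·11 (b=11); 11→12: 5·12 = 60; 60−1 = 59

63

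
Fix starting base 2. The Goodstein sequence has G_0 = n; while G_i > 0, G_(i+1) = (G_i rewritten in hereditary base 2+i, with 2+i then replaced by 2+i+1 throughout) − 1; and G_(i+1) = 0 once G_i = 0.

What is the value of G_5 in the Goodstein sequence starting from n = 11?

5764801

G_0 = 11. HB_2(11) = 2^(2 + 1) + 2 + 1. Bump = 85. G_1 = 84.
G_1 = 84. HB_3(84) = 3^(3 + 1) + 3. Bump = 1028. G_2 = 1027.
G_2 = 1027. HB_4(1027) = 4^(4 + 1) + 3. Bump = 15628. G_3 = 15627.
G_3 = 15627. HB_5(15627) = 5^(5 + 1) + 2. Bump = 279938. G_4 = 279937.
G_4 = 279937. HB_6(279937) = 6^(6 + 1) + 1. Bump = 5764802. G_5 = 5764801.
G_5 = 5764801. HB_7(5764801) = 7^(7 + 1). Bump = 134217728. G_6 = 134217727.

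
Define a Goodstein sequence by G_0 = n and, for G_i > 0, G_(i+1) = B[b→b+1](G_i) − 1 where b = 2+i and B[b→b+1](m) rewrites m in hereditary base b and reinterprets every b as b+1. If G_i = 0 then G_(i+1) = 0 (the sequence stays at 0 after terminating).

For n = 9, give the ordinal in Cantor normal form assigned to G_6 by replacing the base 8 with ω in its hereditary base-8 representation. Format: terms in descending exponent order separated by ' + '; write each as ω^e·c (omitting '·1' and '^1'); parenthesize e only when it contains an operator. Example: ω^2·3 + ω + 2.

step 0: 9 = 2^(2 + 1) + 1; sub 3 for 2: 3^(3 + 1) + 1; = 82; G_1 = 82−1 = 81
step 1: 81 = 3^(3 + 1); sub 4 for 3: 4^(4 + 1); = 1024; G_2 = 1024−1 = 1023
step 2: 1023 = 3·4^4 + 3·4^3 + 3·4^2 + 3·4 + 3; sub 5 for 4: 3·5^5 + 3·5^3 + 3·5^2 + 3·5 + 3; = 9843; G_3 = 9843−1 = 9842
step 3: 9842 = 3·5^5 + 3·5^3 + 3·5^2 + 3·5 + 2; sub 6 for 5: 3·6^6 + 3·6^3 + 3·6^2 + 3·6 + 2; = 140744; G_4 = 140744−1 = 140743
step 4: 140743 = 3·6^6 + 3·6^3 + 3·6^2 + 3·6 + 1; sub 7 for 6: 3·7^7 + 3·7^3 + 3·7^2 + 3·7 + 1; = 2471827; G_5 = 2471827−1 = 2471826
step 5: 2471826 = 3·7^7 + 3·7^3 + 3·7^2 + 3·7; sub 8 for 7: 3·8^8 + 3·8^3 + 3·8^2 + 3·8; = 50333400; G_6 = 50333400−1 = 50333399
step 6: 50333399 = 3·8^8 + 3·8^3 + 3·8^2 + 2·8 + 7; sub 9 for 8: 3·9^9 + 3·9^3 + 3·9^2 + 2·9 + 7; = 1162263922; G_7 = 1162263922−1 = 1162263921

ω^ω·3 + ω^3·3 + ω^2·3 + ω·2 + 7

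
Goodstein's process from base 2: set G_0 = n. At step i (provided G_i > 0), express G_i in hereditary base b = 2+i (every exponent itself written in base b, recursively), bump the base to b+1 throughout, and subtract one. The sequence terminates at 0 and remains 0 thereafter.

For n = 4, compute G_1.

step 0: 4 = 2^2; sub 3 for 2: 3^3; = 27; G_1 = 27−1 = 26
step 1: 26 = 2·3^2 + 2·3 + 2; sub 4 for 3: 2·4^2 + 2·4 + 2; = 42; G_2 = 42−1 = 41

26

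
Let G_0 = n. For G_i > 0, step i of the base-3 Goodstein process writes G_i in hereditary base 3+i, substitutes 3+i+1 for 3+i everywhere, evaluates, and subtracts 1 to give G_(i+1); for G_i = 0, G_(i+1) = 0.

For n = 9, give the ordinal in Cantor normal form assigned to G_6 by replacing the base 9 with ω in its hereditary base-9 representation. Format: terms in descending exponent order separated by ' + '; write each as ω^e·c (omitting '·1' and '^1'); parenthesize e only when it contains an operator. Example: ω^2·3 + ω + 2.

ω·2 + 6

(0) 9|_3 = 3^2 ↦ 4^2|_4 = 16 ⇒ 15
(1) 15|_4 = 3·4 + 3 ↦ 3·5 + 3|_5 = 18 ⇒ 17
(2) 17|_5 = 3·5 + 2 ↦ 3·6 + 2|_6 = 20 ⇒ 19
(3) 19|_6 = 3·6 + 1 ↦ 3·7 + 1|_7 = 22 ⇒ 21
(4) 21|_7 = 3·7 ↦ 3·8|_8 = 24 ⇒ 23
(5) 23|_8 = 2·8 + 7 ↦ 2·9 + 7|_9 = 25 ⇒ 24
(6) 24|_9 = 2·9 + 6 ↦ 2·10 + 6|_10 = 26 ⇒ 25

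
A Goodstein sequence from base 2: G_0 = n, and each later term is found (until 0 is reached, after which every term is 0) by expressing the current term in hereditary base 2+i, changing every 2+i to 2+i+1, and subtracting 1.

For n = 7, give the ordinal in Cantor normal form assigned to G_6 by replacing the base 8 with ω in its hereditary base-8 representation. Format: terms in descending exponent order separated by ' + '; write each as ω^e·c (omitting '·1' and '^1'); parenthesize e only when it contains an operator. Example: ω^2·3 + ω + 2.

ω^7·7 + ω^6·7 + ω^5·7 + ω^4·7 + ω^3·7 + ω^2·7 + ω·7 + 7

i=0: 7 = 2^2 + 2 + 1 (b=2); 2→3: 3^3 + 3 + 1 = 31; 31−1 = 30
i=1: 30 = 3^3 + 3 (b=3); 3→4: 4^4 + 4 = 260; 260−1 = 259
i=2: 259 = 4^4 + 3 (b=4); 4→5: 5^5 + 3 = 3128; 3128−1 = 3127
i=3: 3127 = 5^5 + 2 (b=5); 5→6: 6^6 + 2 = 46658; 46658−1 = 46657
i=4: 46657 = 6^6 + 1 (b=6); 6→7: 7^7 + 1 = 823544; 823544−1 = 823543
i=5: 823543 = 7^7 (b=7); 7→8: 8^8 = 16777216; 16777216−1 = 16777215
i=6: 16777215 = 7·8^7 + 7·8^6 + 7·8^5 + 7·8^4 + 7·8^3 + 7·8^2 + 7·8 + 7 (b=8); 8→9: 7·9^7 + 7·9^6 + 7·9^5 + 7·9^4 + 7·9^3 + 7·9^2 + 7·9 + 7 = 37665880; 37665880−1 = 37665879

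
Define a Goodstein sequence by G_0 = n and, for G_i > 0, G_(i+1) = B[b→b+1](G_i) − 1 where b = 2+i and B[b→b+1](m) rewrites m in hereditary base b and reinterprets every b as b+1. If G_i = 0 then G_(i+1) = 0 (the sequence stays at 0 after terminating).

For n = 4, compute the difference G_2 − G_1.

15

[0] 4 ≡ 2^2 (base 2). Lift 3: 27. −1: 26.
[1] 26 ≡ 2·3^2 + 2·3 + 2 (base 3). Lift 4: 42. −1: 41.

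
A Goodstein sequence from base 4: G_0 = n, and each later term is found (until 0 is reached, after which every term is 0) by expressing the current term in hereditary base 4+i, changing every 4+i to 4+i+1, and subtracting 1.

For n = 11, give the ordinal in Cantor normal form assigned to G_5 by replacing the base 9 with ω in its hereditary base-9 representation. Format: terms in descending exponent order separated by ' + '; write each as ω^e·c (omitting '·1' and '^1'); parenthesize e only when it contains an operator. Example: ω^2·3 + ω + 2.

(0) 11|_4 = 2·4 + 3 ↦ 2·5 + 3|_5 = 13 ⇒ 12
(1) 12|_5 = 2·5 + 2 ↦ 2·6 + 2|_6 = 14 ⇒ 13
(2) 13|_6 = 2·6 + 1 ↦ 2·7 + 1|_7 = 15 ⇒ 14
(3) 14|_7 = 2·7 ↦ 2·8|_8 = 16 ⇒ 15
(4) 15|_8 = 8 + 7 ↦ 9 + 7|_9 = 16 ⇒ 15
(5) 15|_9 = 9 + 6 ↦ 10 + 6|_10 = 16 ⇒ 15

ω + 6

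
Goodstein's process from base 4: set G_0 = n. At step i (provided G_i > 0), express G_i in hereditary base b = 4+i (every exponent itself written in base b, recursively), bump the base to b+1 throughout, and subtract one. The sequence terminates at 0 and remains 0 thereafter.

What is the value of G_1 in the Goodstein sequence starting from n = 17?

[0] 17 ≡ 4^2 + 1 (base 4). Lift 5: 26. −1: 25.
[1] 25 ≡ 5^2 (base 5). Lift 6: 36. −1: 35.

25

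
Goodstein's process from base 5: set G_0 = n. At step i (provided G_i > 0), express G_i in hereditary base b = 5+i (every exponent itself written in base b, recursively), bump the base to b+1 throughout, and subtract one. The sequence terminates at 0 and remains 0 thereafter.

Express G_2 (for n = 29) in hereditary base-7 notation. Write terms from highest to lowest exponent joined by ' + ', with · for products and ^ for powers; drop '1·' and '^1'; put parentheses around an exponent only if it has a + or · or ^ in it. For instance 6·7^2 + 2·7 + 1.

(0) 29|_5 = 5^2 + 4 ↦ 6^2 + 4|_6 = 40 ⇒ 39
(1) 39|_6 = 6^2 + 3 ↦ 7^2 + 3|_7 = 52 ⇒ 51
(2) 51|_7 = 7^2 + 2 ↦ 8^2 + 2|_8 = 66 ⇒ 65

7^2 + 2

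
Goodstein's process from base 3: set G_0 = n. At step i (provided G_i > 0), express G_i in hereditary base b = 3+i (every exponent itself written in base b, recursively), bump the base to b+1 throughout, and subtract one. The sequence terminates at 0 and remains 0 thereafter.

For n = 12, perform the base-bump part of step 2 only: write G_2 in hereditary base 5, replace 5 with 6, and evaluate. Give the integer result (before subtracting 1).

G_0=12  [base 3] 3^2 + 3  →[3↦4]→  4^2 + 4 = 20  −1 ⇒ G_1=19
G_1=19  [base 4] 4^2 + 3  →[4↦5]→  5^2 + 3 = 28  −1 ⇒ G_2=27
G_2=27  [base 5] 5^2 + 2  →[5↦6]→  6^2 + 2 = 38  −1 ⇒ G_3=37

38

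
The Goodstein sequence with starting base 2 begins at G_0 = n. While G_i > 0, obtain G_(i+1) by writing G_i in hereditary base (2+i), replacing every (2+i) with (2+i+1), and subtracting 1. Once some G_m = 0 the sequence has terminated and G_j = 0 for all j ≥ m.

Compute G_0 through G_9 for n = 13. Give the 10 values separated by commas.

13, 108, 1279, 16092, 280711, 5765998, 134219479, 3486786855, 100000003325, 3138428381103

base 2: 13 = 2^(2 + 1) + 2^2 + 1; at 3: 3^(3 + 1) + 3^3 + 1 = 109; next = 108
base 3: 108 = 3^(3 + 1) + 3^3; at 4: 4^(4 + 1) + 4^4 = 1280; next = 1279
base 4: 1279 = 4^(4 + 1) + 3·4^3 + 3·4^2 + 3·4 + 3; at 5: 5^(5 + 1) + 3·5^3 + 3·5^2 + 3·5 + 3 = 16093; next = 16092
base 5: 16092 = 5^(5 + 1) + 3·5^3 + 3·5^2 + 3·5 + 2; at 6: 6^(6 + 1) + 3·6^3 + 3·6^2 + 3·6 + 2 = 280712; next = 280711
base 6: 280711 = 6^(6 + 1) + 3·6^3 + 3·6^2 + 3·6 + 1; at 7: 7^(7 + 1) + 3·7^3 + 3·7^2 + 3·7 + 1 = 5765999; next = 5765998
base 7: 5765998 = 7^(7 + 1) + 3·7^3 + 3·7^2 + 3·7; at 8: 8^(8 + 1) + 3·8^3 + 3·8^2 + 3·8 = 134219480; next = 134219479
base 8: 134219479 = 8^(8 + 1) + 3·8^3 + 3·8^2 + 2·8 + 7; at 9: 9^(9 + 1) + 3·9^3 + 3·9^2 + 2·9 + 7 = 3486786856; next = 3486786855
base 9: 3486786855 = 9^(9 + 1) + 3·9^3 + 3·9^2 + 2·9 + 6; at 10: 10^(10 + 1) + 3·10^3 + 3·10^2 + 2·10 + 6 = 100000003326; next = 100000003325
base 10: 100000003325 = 10^(10 + 1) + 3·10^3 + 3·10^2 + 2·10 + 5; at 11: 11^(11 + 1) + 3·11^3 + 3·11^2 + 2·11 + 5 = 3138428381104; next = 3138428381103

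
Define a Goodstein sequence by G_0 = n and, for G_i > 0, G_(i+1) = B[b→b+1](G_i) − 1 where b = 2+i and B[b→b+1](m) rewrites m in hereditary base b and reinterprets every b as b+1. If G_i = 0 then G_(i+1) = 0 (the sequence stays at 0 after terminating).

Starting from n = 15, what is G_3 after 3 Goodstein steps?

15 —HB2→ 2^(2 + 1) + 2^2 + 2 + 1 —bump→ 3^(3 + 1) + 3^3 + 3 + 1 = 112 —(−1)→ 111
111 —HB3→ 3^(3 + 1) + 3^3 + 3 —bump→ 4^(4 + 1) + 4^4 + 4 = 1284 —(−1)→ 1283
1283 —HB4→ 4^(4 + 1) + 4^4 + 3 —bump→ 5^(5 + 1) + 5^5 + 3 = 18753 —(−1)→ 18752
18752 —HB5→ 5^(5 + 1) + 5^5 + 2 —bump→ 6^(6 + 1) + 6^6 + 2 = 326594 —(−1)→ 326593

18752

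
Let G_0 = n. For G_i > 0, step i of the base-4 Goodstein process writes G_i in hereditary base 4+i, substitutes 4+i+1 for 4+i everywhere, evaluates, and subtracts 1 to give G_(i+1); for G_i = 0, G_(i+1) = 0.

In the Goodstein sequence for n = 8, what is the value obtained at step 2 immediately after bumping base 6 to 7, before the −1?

(0) 8|_4 = 2·4 ↦ 2·5|_5 = 10 ⇒ 9
(1) 9|_5 = 5 + 4 ↦ 6 + 4|_6 = 10 ⇒ 9

10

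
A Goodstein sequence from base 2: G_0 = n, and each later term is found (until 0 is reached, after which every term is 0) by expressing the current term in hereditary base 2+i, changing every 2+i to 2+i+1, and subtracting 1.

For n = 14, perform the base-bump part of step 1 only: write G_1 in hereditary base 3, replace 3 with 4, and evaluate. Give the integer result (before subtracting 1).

1282

[0] 14 ≡ 2^(2 + 1) + 2^2 + 2 (base 2). Lift 3: 111. −1: 110.
[1] 110 ≡ 3^(3 + 1) + 3^3 + 2 (base 3). Lift 4: 1282. −1: 1281.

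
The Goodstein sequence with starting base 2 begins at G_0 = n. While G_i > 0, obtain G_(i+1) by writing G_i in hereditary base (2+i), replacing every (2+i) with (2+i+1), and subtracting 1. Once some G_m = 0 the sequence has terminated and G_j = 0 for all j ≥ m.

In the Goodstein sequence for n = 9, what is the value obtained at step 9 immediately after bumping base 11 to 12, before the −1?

26748301350412

(0) 9|_2 = 2^(2 + 1) + 1 ↦ 3^(3 + 1) + 1|_3 = 82 ⇒ 81
(1) 81|_3 = 3^(3 + 1) ↦ 4^(4 + 1)|_4 = 1024 ⇒ 1023
(2) 1023|_4 = 3·4^4 + 3·4^3 + 3·4^2 + 3·4 + 3 ↦ 3·5^5 + 3·5^3 + 3·5^2 + 3·5 + 3|_5 = 9843 ⇒ 9842
(3) 9842|_5 = 3·5^5 + 3·5^3 + 3·5^2 + 3·5 + 2 ↦ 3·6^6 + 3·6^3 + 3·6^2 + 3·6 + 2|_6 = 140744 ⇒ 140743
(4) 140743|_6 = 3·6^6 + 3·6^3 + 3·6^2 + 3·6 + 1 ↦ 3·7^7 + 3·7^3 + 3·7^2 + 3·7 + 1|_7 = 2471827 ⇒ 2471826
(5) 2471826|_7 = 3·7^7 + 3·7^3 + 3·7^2 + 3·7 ↦ 3·8^8 + 3·8^3 + 3·8^2 + 3·8|_8 = 50333400 ⇒ 50333399
(6) 50333399|_8 = 3·8^8 + 3·8^3 + 3·8^2 + 2·8 + 7 ↦ 3·9^9 + 3·9^3 + 3·9^2 + 2·9 + 7|_9 = 1162263922 ⇒ 1162263921
(7) 1162263921|_9 = 3·9^9 + 3·9^3 + 3·9^2 + 2·9 + 6 ↦ 3·10^10 + 3·10^3 + 3·10^2 + 2·10 + 6|_10 = 30000003326 ⇒ 30000003325
(8) 30000003325|_10 = 3·10^10 + 3·10^3 + 3·10^2 + 2·10 + 5 ↦ 3·11^11 + 3·11^3 + 3·11^2 + 2·11 + 5|_11 = 855935016216 ⇒ 855935016215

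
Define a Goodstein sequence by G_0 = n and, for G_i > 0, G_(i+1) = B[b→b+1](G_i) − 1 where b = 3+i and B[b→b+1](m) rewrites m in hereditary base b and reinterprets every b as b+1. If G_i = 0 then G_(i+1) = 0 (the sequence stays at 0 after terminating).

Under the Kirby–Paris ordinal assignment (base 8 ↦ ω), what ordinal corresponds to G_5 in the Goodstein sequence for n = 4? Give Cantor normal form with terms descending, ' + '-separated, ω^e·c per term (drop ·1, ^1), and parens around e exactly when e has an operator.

1

(0) 4|_3 = 3 + 1 ↦ 4 + 1|_4 = 5 ⇒ 4
(1) 4|_4 = 4 ↦ 5|_5 = 5 ⇒ 4
(2) 4|_5 = 4 ↦ 4|_6 = 4 ⇒ 3
(3) 3|_6 = 3 ↦ 3|_7 = 3 ⇒ 2
(4) 2|_7 = 2 ↦ 2|_8 = 2 ⇒ 1
(5) 1|_8 = 1 ↦ 1|_9 = 1 ⇒ 0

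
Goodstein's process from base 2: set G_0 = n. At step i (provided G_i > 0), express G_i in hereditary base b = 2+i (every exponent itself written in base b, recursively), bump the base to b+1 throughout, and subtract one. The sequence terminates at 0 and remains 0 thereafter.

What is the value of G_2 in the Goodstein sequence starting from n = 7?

base 2: 7 = 2^2 + 2 + 1; at 3: 3^3 + 3 + 1 = 31; next = 30
base 3: 30 = 3^3 + 3; at 4: 4^4 + 4 = 260; next = 259

259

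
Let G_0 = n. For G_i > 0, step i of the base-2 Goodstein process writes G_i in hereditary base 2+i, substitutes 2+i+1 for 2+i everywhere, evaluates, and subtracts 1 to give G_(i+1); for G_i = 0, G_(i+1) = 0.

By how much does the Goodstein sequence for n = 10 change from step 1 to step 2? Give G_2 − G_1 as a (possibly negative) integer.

942

[0] 10 ≡ 2^(2 + 1) + 2 (base 2). Lift 3: 84. −1: 83.
[1] 83 ≡ 3^(3 + 1) + 2 (base 3). Lift 4: 1026. −1: 1025.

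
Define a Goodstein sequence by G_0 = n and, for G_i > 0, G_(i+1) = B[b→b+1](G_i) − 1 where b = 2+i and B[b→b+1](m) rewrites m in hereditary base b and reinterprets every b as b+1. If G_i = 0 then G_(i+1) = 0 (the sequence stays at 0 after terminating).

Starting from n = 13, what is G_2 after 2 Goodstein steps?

base 2: 13 = 2^(2 + 1) + 2^2 + 1; at 3: 3^(3 + 1) + 3^3 + 1 = 109; next = 108
base 3: 108 = 3^(3 + 1) + 3^3; at 4: 4^(4 + 1) + 4^4 = 1280; next = 1279
base 4: 1279 = 4^(4 + 1) + 3·4^3 + 3·4^2 + 3·4 + 3; at 5: 5^(5 + 1) + 3·5^3 + 3·5^2 + 3·5 + 3 = 16093; next = 16092

1279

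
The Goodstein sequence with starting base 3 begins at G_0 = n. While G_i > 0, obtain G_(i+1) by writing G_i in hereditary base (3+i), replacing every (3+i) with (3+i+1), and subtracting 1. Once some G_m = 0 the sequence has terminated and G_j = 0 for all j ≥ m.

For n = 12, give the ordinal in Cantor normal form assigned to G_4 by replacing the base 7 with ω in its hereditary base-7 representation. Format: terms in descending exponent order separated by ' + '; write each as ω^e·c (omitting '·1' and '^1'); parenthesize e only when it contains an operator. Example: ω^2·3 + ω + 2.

base 3: 12 = 3^2 + 3; at 4: 4^2 + 4 = 20; next = 19
base 4: 19 = 4^2 + 3; at 5: 5^2 + 3 = 28; next = 27
base 5: 27 = 5^2 + 2; at 6: 6^2 + 2 = 38; next = 37
base 6: 37 = 6^2 + 1; at 7: 7^2 + 1 = 50; next = 49
base 7: 49 = 7^2; at 8: 8^2 = 64; next = 63

ω^2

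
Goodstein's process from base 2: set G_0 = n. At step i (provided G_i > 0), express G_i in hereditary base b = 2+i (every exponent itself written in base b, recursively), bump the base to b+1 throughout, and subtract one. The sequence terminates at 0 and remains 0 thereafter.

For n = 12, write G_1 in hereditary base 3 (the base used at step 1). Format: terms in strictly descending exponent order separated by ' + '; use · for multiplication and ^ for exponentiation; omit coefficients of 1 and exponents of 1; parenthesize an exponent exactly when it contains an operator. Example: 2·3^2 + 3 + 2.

3^(3 + 1) + 2·3^2 + 2·3 + 2

12 —HB2→ 2^(2 + 1) + 2^2 —bump→ 3^(3 + 1) + 3^3 = 108 —(−1)→ 107
107 —HB3→ 3^(3 + 1) + 2·3^2 + 2·3 + 2 —bump→ 4^(4 + 1) + 2·4^2 + 2·4 + 2 = 1066 —(−1)→ 1065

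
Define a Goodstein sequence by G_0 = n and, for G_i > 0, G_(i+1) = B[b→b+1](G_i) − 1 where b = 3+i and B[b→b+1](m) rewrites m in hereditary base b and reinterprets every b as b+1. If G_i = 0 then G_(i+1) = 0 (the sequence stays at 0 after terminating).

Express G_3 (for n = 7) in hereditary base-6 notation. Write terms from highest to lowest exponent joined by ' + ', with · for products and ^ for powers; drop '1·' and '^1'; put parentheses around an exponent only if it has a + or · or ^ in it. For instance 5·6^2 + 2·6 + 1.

[0] 7 ≡ 2·3 + 1 (base 3). Lift 4: 9. −1: 8.
[1] 8 ≡ 2·4 (base 4). Lift 5: 10. −1: 9.
[2] 9 ≡ 5 + 4 (base 5). Lift 6: 10. −1: 9.
[3] 9 ≡ 6 + 3 (base 6). Lift 7: 10. −1: 9.

6 + 3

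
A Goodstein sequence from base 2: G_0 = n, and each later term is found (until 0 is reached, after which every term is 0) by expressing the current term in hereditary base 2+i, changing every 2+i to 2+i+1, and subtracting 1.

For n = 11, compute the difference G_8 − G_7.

G_0 = 11. HB_2(11) = 2^(2 + 1) + 2 + 1. Bump = 85. G_1 = 84.
G_1 = 84. HB_3(84) = 3^(3 + 1) + 3. Bump = 1028. G_2 = 1027.
G_2 = 1027. HB_4(1027) = 4^(4 + 1) + 3. Bump = 15628. G_3 = 15627.
G_3 = 15627. HB_5(15627) = 5^(5 + 1) + 2. Bump = 279938. G_4 = 279937.
G_4 = 279937. HB_6(279937) = 6^(6 + 1) + 1. Bump = 5764802. G_5 = 5764801.
G_5 = 5764801. HB_7(5764801) = 7^(7 + 1). Bump = 134217728. G_6 = 134217727.
G_6 = 134217727. HB_8(134217727) = 7·8^8 + 7·8^7 + 7·8^6 + 7·8^5 + 7·8^4 + 7·8^3 + 7·8^2 + 7·8 + 7. Bump = 2749609303. G_7 = 2749609302.
G_7 = 2749609302. HB_9(2749609302) = 7·9^9 + 7·9^7 + 7·9^6 + 7·9^5 + 7·9^4 + 7·9^3 + 7·9^2 + 7·9 + 6. Bump = 70077777776. G_8 = 70077777775.

67328168473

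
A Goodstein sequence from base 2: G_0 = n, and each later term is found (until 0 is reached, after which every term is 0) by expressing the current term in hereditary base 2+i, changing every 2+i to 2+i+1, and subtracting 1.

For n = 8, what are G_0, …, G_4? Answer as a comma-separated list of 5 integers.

8, 80, 553, 6310, 93395

8 —HB2→ 2^(2 + 1) —bump→ 3^(3 + 1) = 81 —(−1)→ 80
80 —HB3→ 2·3^3 + 2·3^2 + 2·3 + 2 —bump→ 2·4^4 + 2·4^2 + 2·4 + 2 = 554 —(−1)→ 553
553 —HB4→ 2·4^4 + 2·4^2 + 2·4 + 1 —bump→ 2·5^5 + 2·5^2 + 2·5 + 1 = 6311 —(−1)→ 6310
6310 —HB5→ 2·5^5 + 2·5^2 + 2·5 —bump→ 2·6^6 + 2·6^2 + 2·6 = 93396 —(−1)→ 93395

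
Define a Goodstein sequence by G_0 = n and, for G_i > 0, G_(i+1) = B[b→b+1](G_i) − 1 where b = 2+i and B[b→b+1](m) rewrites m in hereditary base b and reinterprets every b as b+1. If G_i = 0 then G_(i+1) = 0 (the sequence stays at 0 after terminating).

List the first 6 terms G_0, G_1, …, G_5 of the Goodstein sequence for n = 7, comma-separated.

7, 30, 259, 3127, 46657, 823543

base 2: 7 = 2^2 + 2 + 1; at 3: 3^3 + 3 + 1 = 31; next = 30
base 3: 30 = 3^3 + 3; at 4: 4^4 + 4 = 260; next = 259
base 4: 259 = 4^4 + 3; at 5: 5^5 + 3 = 3128; next = 3127
base 5: 3127 = 5^5 + 2; at 6: 6^6 + 2 = 46658; next = 46657
base 6: 46657 = 6^6 + 1; at 7: 7^7 + 1 = 823544; next = 823543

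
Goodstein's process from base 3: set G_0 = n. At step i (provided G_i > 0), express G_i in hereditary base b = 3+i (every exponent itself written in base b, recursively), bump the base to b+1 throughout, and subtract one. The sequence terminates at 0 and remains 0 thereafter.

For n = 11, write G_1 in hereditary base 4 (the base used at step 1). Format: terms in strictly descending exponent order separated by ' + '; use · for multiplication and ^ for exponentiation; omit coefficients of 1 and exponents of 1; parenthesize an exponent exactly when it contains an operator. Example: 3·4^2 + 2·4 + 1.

[0] 11 ≡ 3^2 + 2 (base 3). Lift 4: 18. −1: 17.
[1] 17 ≡ 4^2 + 1 (base 4). Lift 5: 26. −1: 25.

4^2 + 1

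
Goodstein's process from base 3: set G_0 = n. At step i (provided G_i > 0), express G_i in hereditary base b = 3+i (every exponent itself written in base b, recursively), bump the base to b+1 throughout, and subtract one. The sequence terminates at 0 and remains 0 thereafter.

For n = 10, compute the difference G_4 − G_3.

3

step 0: 10 = 3^2 + 1; sub 4 for 3: 4^2 + 1; = 17; G_1 = 17−1 = 16
step 1: 16 = 4^2; sub 5 for 4: 5^2; = 25; G_2 = 25−1 = 24
step 2: 24 = 4·5 + 4; sub 6 for 5: 4·6 + 4; = 28; G_3 = 28−1 = 27
step 3: 27 = 4·6 + 3; sub 7 for 6: 4·7 + 3; = 31; G_4 = 31−1 = 30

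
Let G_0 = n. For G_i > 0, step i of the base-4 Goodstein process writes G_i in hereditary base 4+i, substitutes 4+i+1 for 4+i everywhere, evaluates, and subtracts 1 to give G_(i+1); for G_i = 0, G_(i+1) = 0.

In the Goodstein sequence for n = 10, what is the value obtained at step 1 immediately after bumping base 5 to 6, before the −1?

10 —HB4→ 2·4 + 2 —bump→ 2·5 + 2 = 12 —(−1)→ 11
11 —HB5→ 2·5 + 1 —bump→ 2·6 + 1 = 13 —(−1)→ 12

13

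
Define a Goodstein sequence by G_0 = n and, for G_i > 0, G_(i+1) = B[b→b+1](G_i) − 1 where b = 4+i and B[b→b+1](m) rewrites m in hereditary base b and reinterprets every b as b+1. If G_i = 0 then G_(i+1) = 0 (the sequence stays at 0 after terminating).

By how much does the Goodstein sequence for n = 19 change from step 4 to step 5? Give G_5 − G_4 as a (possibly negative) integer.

6

G_0 = 19. HB_4(19) = 4^2 + 3. Bump = 28. G_1 = 27.
G_1 = 27. HB_5(27) = 5^2 + 2. Bump = 38. G_2 = 37.
G_2 = 37. HB_6(37) = 6^2 + 1. Bump = 50. G_3 = 49.
G_3 = 49. HB_7(49) = 7^2. Bump = 64. G_4 = 63.
G_4 = 63. HB_8(63) = 7·8 + 7. Bump = 70. G_5 = 69.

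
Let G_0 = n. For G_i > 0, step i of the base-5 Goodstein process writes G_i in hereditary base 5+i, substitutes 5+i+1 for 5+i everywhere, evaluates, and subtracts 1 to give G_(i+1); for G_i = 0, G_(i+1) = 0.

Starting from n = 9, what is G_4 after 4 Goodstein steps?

step 0: 9 = 5 + 4; sub 6 for 5: 6 + 4; = 10; G_1 = 10−1 = 9
step 1: 9 = 6 + 3; sub 7 for 6: 7 + 3; = 10; G_2 = 10−1 = 9
step 2: 9 = 7 + 2; sub 8 for 7: 8 + 2; = 10; G_3 = 10−1 = 9
step 3: 9 = 8 + 1; sub 9 for 8: 9 + 1; = 10; G_4 = 10−1 = 9
step 4: 9 = 9; sub 10 for 9: 10; = 10; G_5 = 10−1 = 9

9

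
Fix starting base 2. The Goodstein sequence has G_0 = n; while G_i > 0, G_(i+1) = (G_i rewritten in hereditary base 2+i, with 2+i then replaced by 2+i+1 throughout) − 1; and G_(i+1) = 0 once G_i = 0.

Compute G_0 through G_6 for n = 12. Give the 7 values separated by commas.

step 0: 12 = 2^(2 + 1) + 2^2; sub 3 for 2: 3^(3 + 1) + 3^3; = 108; G_1 = 108−1 = 107
step 1: 107 = 3^(3 + 1) + 2·3^2 + 2·3 + 2; sub 4 for 3: 4^(4 + 1) + 2·4^2 + 2·4 + 2; = 1066; G_2 = 1066−1 = 1065
step 2: 1065 = 4^(4 + 1) + 2·4^2 + 2·4 + 1; sub 5 for 4: 5^(5 + 1) + 2·5^2 + 2·5 + 1; = 15686; G_3 = 15686−1 = 15685
step 3: 15685 = 5^(5 + 1) + 2·5^2 + 2·5; sub 6 for 5: 6^(6 + 1) + 2·6^2 + 2·6; = 280020; G_4 = 280020−1 = 280019
step 4: 280019 = 6^(6 + 1) + 2·6^2 + 6 + 5; sub 7 for 6: 7^(7 + 1) + 2·7^2 + 7 + 5; = 5764911; G_5 = 5764911−1 = 5764910
step 5: 5764910 = 7^(7 + 1) + 2·7^2 + 7 + 4; sub 8 for 7: 8^(8 + 1) + 2·8^2 + 8 + 4; = 134217868; G_6 = 134217868−1 = 134217867

12, 107, 1065, 15685, 280019, 5764910, 134217867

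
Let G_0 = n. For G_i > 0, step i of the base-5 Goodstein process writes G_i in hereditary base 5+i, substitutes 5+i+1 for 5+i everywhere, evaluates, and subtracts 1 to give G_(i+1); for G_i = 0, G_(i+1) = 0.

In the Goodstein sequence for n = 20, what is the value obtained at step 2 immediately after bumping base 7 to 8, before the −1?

28

i=0: 20 = 4·5 (b=5); 5→6: 4·6 = 24; 24−1 = 23
i=1: 23 = 3·6 + 5 (b=6); 6→7: 3·7 + 5 = 26; 26−1 = 25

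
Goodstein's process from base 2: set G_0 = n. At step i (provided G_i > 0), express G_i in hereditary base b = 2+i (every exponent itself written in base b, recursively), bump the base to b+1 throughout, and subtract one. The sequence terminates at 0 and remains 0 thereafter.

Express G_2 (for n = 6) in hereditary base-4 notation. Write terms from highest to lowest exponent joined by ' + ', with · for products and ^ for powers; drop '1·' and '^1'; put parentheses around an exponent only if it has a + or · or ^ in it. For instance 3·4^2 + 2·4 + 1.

4^4 + 1

i=0: 6 = 2^2 + 2 (b=2); 2→3: 3^3 + 3 = 30; 30−1 = 29
i=1: 29 = 3^3 + 2 (b=3); 3→4: 4^4 + 2 = 258; 258−1 = 257
i=2: 257 = 4^4 + 1 (b=4); 4→5: 5^5 + 1 = 3126; 3126−1 = 3125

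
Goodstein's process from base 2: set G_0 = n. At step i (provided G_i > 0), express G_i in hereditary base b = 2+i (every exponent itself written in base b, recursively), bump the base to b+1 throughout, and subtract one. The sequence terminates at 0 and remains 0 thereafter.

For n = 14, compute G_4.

326591

step 0: 14 = 2^(2 + 1) + 2^2 + 2; sub 3 for 2: 3^(3 + 1) + 3^3 + 3; = 111; G_1 = 111−1 = 110
step 1: 110 = 3^(3 + 1) + 3^3 + 2; sub 4 for 3: 4^(4 + 1) + 4^4 + 2; = 1282; G_2 = 1282−1 = 1281
step 2: 1281 = 4^(4 + 1) + 4^4 + 1; sub 5 for 4: 5^(5 + 1) + 5^5 + 1; = 18751; G_3 = 18751−1 = 18750
step 3: 18750 = 5^(5 + 1) + 5^5; sub 6 for 5: 6^(6 + 1) + 6^6; = 326592; G_4 = 326592−1 = 326591
step 4: 326591 = 6^(6 + 1) + 5·6^5 + 5·6^4 + 5·6^3 + 5·6^2 + 5·6 + 5; sub 7 for 6: 7^(7 + 1) + 5·7^5 + 5·7^4 + 5·7^3 + 5·7^2 + 5·7 + 5; = 5862841; G_5 = 5862841−1 = 5862840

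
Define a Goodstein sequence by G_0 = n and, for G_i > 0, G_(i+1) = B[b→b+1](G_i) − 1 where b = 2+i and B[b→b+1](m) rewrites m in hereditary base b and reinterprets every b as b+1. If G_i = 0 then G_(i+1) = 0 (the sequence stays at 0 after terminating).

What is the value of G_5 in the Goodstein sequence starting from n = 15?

6588344

G_0=15  [base 2] 2^(2 + 1) + 2^2 + 2 + 1  →[2↦3]→  3^(3 + 1) + 3^3 + 3 + 1 = 112  −1 ⇒ G_1=111
G_1=111  [base 3] 3^(3 + 1) + 3^3 + 3  →[3↦4]→  4^(4 + 1) + 4^4 + 4 = 1284  −1 ⇒ G_2=1283
G_2=1283  [base 4] 4^(4 + 1) + 4^4 + 3  →[4↦5]→  5^(5 + 1) + 5^5 + 3 = 18753  −1 ⇒ G_3=18752
G_3=18752  [base 5] 5^(5 + 1) + 5^5 + 2  →[5↦6]→  6^(6 + 1) + 6^6 + 2 = 326594  −1 ⇒ G_4=326593
G_4=326593  [base 6] 6^(6 + 1) + 6^6 + 1  →[6↦7]→  7^(7 + 1) + 7^7 + 1 = 6588345  −1 ⇒ G_5=6588344
G_5=6588344  [base 7] 7^(7 + 1) + 7^7  →[7↦8]→  8^(8 + 1) + 8^8 = 150994944  −1 ⇒ G_6=150994943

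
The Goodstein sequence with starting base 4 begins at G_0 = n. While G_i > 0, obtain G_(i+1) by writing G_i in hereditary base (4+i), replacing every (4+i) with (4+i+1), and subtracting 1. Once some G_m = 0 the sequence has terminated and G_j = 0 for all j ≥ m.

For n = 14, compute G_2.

G_0 = 14. HB_4(14) = 3·4 + 2. Bump = 17. G_1 = 16.
G_1 = 16. HB_5(16) = 3·5 + 1. Bump = 19. G_2 = 18.
G_2 = 18. HB_6(18) = 3·6. Bump = 21. G_3 = 20.

18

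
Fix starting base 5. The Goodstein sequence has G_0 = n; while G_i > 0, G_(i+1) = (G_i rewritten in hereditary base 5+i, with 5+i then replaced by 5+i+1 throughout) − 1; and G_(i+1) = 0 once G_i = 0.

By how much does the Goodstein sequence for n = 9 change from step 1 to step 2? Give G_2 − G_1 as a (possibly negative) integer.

0

(0) 9|_5 = 5 + 4 ↦ 6 + 4|_6 = 10 ⇒ 9
(1) 9|_6 = 6 + 3 ↦ 7 + 3|_7 = 10 ⇒ 9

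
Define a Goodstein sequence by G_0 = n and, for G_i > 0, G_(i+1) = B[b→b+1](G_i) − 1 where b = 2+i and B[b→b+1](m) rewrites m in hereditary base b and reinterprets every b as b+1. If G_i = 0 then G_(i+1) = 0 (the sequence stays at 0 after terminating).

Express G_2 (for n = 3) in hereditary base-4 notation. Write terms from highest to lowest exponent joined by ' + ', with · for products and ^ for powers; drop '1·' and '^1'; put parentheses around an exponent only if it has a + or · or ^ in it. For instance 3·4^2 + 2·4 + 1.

3

base 2: 3 = 2 + 1; at 3: 3 + 1 = 4; next = 3
base 3: 3 = 3; at 4: 4 = 4; next = 3
base 4: 3 = 3; at 5: 3 = 3; next = 2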